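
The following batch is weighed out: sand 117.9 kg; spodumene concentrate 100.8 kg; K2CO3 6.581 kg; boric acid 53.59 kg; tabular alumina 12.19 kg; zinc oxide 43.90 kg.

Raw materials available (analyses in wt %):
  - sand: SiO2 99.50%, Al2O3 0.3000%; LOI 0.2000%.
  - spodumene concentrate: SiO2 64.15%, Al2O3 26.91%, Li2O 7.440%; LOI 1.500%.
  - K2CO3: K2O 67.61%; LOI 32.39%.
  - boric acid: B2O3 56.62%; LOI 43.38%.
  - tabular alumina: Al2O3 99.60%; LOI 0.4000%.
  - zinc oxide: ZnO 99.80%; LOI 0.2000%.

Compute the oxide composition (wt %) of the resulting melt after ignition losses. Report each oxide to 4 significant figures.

All arithmetic keeps full float precision all the way through — mid-chain values are shown (rounded to four significant digits) alongside each step; every reported result includes exactly one rounding — all derived quantities (totals, the yield, six oxide percentages, LOI, glass mass) are computed in exact precision from the weighed amounts for 307.7 kg of glass, as written in question or answer.
What the batch supplies per oxide:
  K2O: 6.581·0.6761 = 4.449 kg
  ZnO: 43.90·0.9980 = 43.81 kg
  SiO2: 117.9·0.9950 + 100.8·0.6415 = 182.0 kg
  B2O3: 53.59·0.5662 = 30.34 kg
  Al2O3: 117.9·0.003000 + 100.8·0.2691 + 12.19·0.9960 = 39.62 kg
  Li2O: 100.8·0.07440 = 7.500 kg
LOI: 117.9·0.002000 + 100.8·0.01500 + 6.581·0.3239 + 53.59·0.4338 + 12.19·0.004000 + 43.90·0.002000 = 27.26 kg
Glass = total batch minus LOI = 335.0 − 27.26 = 307.7 kg (equal to the oxide-mass sum)
percent by weight: oxide/glass ×100

Glass mass = 307.7 kg (batch 335.0 − LOI 27.26).
Composition: K2O 1.446%, ZnO 14.24%, SiO2 59.14%, B2O3 9.861%, Al2O3 12.88%, Li2O 2.437%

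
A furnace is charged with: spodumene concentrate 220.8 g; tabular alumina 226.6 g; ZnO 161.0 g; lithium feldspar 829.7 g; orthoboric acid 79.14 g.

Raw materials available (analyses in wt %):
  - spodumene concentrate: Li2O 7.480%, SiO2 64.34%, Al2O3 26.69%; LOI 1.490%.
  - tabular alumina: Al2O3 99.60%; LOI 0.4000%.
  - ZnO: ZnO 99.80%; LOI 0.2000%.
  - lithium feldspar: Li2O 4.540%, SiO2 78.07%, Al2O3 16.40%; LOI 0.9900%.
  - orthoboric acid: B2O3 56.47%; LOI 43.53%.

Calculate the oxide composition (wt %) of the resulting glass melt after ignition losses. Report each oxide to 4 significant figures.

Glass mass = 1470 g (batch 1517 − LOI 47.18).
Composition: B2O3 3.040%, Li2O 3.686%, ZnO 10.93%, SiO2 53.73%, Al2O3 28.62%

The intermediate values are displayed rounded to 4 significant figures between the steps; the whole derivation runs at full float precision in every operation — a single rounding finalizes every reported number. All derived quantities are carried from the batch weights on 1470 g of glass at full float precision (net glass mass, five oxide percentages, the yield, LOI, totals) as set out in the question or the answer.
Oxide masses out of the charge:
  B2O3: 79.14·0.5647 = 44.69 g
  Li2O: 220.8·0.07480 + 829.7·0.04540 = 54.18 g
  ZnO: 161.0·0.9980 = 160.7 g
  SiO2: 220.8·0.6434 + 829.7·0.7807 = 789.8 g
  Al2O3: 220.8·0.2669 + 226.6·0.9960 + 829.7·0.1640 = 420.7 g
LOI: 220.8·0.01490 + 226.6·0.004000 + 161.0·0.002000 + 829.7·0.009900 + 79.14·0.4353 = 47.18 g
Glass mass = batch − LOI = 1517 − 47.18 = 1470 g (matching Σ of the oxides)
each oxide over glass, ×100, is wt %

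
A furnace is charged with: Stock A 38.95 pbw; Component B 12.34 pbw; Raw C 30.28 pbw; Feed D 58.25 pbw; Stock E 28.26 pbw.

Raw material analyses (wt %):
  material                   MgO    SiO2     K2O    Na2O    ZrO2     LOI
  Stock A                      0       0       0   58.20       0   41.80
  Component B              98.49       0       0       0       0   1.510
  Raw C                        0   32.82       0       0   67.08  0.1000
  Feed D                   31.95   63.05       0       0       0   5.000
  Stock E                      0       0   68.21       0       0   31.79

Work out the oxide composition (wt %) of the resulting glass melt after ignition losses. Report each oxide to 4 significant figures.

Intermediates are printed (rounded to four significant figures) as written — every computation holds full precision from start to finish; each reported number takes a single rounding — derived quantities (yield, glass mass, totals, LOI, the five compositions) are re-derived at exact precision using the weight values on 139.7 pbw of glass exactly as shown in the question or the answer.
Oxide masses out of the charge:
  MgO: 12.34·0.9849 + 58.25·0.3195 = 30.76 pbw
  SiO2: 30.28·0.3282 + 58.25·0.6305 = 46.66 pbw
  K2O: 28.26·0.6821 = 19.28 pbw
  Na2O: 38.95·0.5820 = 22.67 pbw
  ZrO2: 30.28·0.6708 = 20.31 pbw
LOI: 38.95·0.4180 + 12.34·0.01510 + 30.28·0.001000 + 58.25·0.05000 + 28.26·0.3179 = 28.39 pbw
Glass = total batch minus LOI = 168.1 − 28.39 = 139.7 pbw (= Σ oxide masses)
each oxide over glass, ×100, is wt %

Glass mass = 139.7 pbw (batch 168.1 − LOI 28.39).
Composition: MgO 22.02%, SiO2 33.41%, K2O 13.80%, Na2O 16.23%, ZrO2 14.54%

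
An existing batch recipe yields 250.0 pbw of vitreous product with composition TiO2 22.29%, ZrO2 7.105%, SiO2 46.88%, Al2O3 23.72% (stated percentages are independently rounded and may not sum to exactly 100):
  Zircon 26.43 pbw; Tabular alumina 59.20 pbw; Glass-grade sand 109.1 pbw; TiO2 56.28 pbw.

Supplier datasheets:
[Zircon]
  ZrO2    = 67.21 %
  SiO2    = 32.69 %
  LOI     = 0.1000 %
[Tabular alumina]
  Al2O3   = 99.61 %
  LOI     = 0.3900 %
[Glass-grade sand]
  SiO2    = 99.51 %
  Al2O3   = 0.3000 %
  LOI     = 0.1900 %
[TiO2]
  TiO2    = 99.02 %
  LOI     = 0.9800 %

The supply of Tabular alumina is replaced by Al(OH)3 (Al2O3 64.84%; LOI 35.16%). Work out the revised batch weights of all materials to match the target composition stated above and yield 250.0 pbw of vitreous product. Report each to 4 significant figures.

Each numeric step runs at exact precision at each step; mid-chain values are shown, rounded to four significant digits, alongside each step. Exactly one rounding goes into each reported figure; all derived quantities are computed from the weighed amounts at 250.0 pbw of glass in full float precision (the totals, the four compositions, LOI, the yield, net glass mass), exactly as shown in the problem or answer text.
Oxide-by-oxide targets in 250.0 pbw vitreous product:
  TiO2: 22.29% × 250.0 = 55.72 pbw
  ZrO2: 7.105% × 250.0 = 17.76 pbw
  SiO2: 46.88% × 250.0 = 117.2 pbw
  Al2O3: 23.72% × 250.0 = 59.30 pbw
A balance pass over the oxides, working from each reported weight, on the stated basis (sums match the target masses up to rounding of the answer):
  TiO2: 56.28·0.9902 = 55.73 pbw (target 55.72 pbw)
  ZrO2: 26.43·0.6721 = 17.76 pbw (target 17.76 pbw)
  SiO2: 26.43·0.3269 + 109.1·0.9951 = 117.2 pbw (target 117.2 pbw)
  Al2O3: 90.95·0.6484 + 109.1·0.003000 = 59.30 pbw (target 59.30 pbw)
Glass-mass sanity pass: whole batch net of LOI = 250.0 pbw (targets for the oxides total 250.0 pbw; with the basis standing at 250.0 pbw — any gap is answer rounding).
Batch total: Σ batch = 282.8 pbw; LOI loss = Σ batch·LOI = 32.76 pbw; yield: glass divided by total = 88.41%.

Revised batch per 250.0 pbw vitreous product:
  Zircon: 26.43 pbw
  Al(OH)3: 90.95 pbw
  Glass-grade sand: 109.1 pbw
  TiO2: 56.28 pbw
Total batch = 282.8 pbw; LOI loss = 32.76 pbw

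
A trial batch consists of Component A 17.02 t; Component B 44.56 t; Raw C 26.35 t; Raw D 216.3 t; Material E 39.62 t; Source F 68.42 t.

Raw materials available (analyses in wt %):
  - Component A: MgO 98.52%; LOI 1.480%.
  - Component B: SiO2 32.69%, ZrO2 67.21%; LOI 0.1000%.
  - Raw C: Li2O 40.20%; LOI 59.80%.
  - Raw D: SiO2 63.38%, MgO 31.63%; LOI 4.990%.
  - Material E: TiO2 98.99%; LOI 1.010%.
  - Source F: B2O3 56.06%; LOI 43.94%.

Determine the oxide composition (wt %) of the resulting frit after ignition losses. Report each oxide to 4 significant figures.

Intermediates appear rounded to 4 significant digits at each printed step; all internal work maintains full precision end to end; a single rounding finalizes every reported figure. All derived quantities, including the totals, net glass mass, yield, LOI, six oxide percentages, are carried using the weight values per 355.0 t of glass in exact precision, as set out in question or answer.
What the batch supplies per oxide:
  SiO2: 44.56·0.3269 + 216.3·0.6338 = 151.7 t
  B2O3: 68.42·0.5606 = 38.36 t
  TiO2: 39.62·0.9899 = 39.22 t
  MgO: 17.02·0.9852 + 216.3·0.3163 = 85.18 t
  ZrO2: 44.56·0.6721 = 29.95 t
  Li2O: 26.35·0.4020 = 10.59 t
LOI: 17.02·0.01480 + 44.56·0.001000 + 26.35·0.5980 + 216.3·0.04990 + 39.62·0.01010 + 68.42·0.4394 = 57.31 t
batch − LOI leaves glass = 412.3 − 57.31 = 355.0 t (the oxide masses sum to this)
oxide / glass × 100 gives the wt %

Glass mass = 355.0 t (batch 412.3 − LOI 57.31).
Composition: SiO2 42.73%, B2O3 10.81%, TiO2 11.05%, MgO 24.00%, ZrO2 8.437%, Li2O 2.984%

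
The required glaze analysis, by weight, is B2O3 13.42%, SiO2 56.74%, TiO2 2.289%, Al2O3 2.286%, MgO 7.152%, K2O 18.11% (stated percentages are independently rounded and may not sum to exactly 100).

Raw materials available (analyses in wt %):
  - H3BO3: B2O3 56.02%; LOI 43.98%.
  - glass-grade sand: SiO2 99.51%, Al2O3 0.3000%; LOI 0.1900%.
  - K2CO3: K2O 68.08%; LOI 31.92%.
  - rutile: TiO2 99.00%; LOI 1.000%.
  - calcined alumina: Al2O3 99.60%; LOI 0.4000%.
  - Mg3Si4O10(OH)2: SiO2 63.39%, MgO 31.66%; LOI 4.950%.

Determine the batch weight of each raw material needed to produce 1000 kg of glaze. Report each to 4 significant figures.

The intermediate values appear rounded to four significant digits across the worked steps — each numeric step carries full float precision all the way through. Exactly one rounding goes into each reported result — all derived quantities, including net glass mass, the six compositions, totals, ignition loss, the yield, are carried from the weighed amounts for 1000 kg of glass in full precision, exactly as printed in the problem or answer text.
Target oxide masses per 1000 kg glaze:
  B2O3: 13.42% × 1000 = 134.2 kg
  SiO2: 56.74% × 1000 = 567.4 kg
  TiO2: 2.289% × 1000 = 22.89 kg
  Al2O3: 2.286% × 1000 = 22.86 kg
  MgO: 7.152% × 1000 = 71.52 kg
  K2O: 18.11% × 1000 = 181.1 kg
Balance tally, oxide-wise, given the weights on record, for the quoted basis mass (summed amounts equal target values up to rounding of the answer):
  B2O3: 239.6·0.5602 = 134.2 kg (target 134.2 kg)
  SiO2: 426.3·0.9951 + 225.9·0.6339 = 567.4 kg (target 567.4 kg)
  TiO2: 23.12·0.9900 = 22.89 kg (target 22.89 kg)
  Al2O3: 426.3·0.003000 + 21.67·0.9960 = 22.86 kg (target 22.86 kg)
  MgO: 225.9·0.3166 = 71.52 kg (target 71.52 kg)
  K2O: 266.0·0.6808 = 181.1 kg (target 181.1 kg)
Auditing the glass mass value: whole batch net of LOI = 1000 kg (per-oxide target masses sum to 1000 kg; stated basis 1000 kg — rounding explains the deltas).
Whole-batch sum: Σ batch = 1203 kg; Σ batch·LOI gives LOI loss = 202.6 kg; yield = glass ÷ total batch = 83.15%.

Batch per 1000 kg glaze:
  H3BO3: 239.6 kg
  glass-grade sand: 426.3 kg
  K2CO3: 266.0 kg
  rutile: 23.12 kg
  calcined alumina: 21.67 kg
  Mg3Si4O10(OH)2: 225.9 kg
Total batch = 1203 kg; LOI loss = 202.6 kg; yield = 83.15%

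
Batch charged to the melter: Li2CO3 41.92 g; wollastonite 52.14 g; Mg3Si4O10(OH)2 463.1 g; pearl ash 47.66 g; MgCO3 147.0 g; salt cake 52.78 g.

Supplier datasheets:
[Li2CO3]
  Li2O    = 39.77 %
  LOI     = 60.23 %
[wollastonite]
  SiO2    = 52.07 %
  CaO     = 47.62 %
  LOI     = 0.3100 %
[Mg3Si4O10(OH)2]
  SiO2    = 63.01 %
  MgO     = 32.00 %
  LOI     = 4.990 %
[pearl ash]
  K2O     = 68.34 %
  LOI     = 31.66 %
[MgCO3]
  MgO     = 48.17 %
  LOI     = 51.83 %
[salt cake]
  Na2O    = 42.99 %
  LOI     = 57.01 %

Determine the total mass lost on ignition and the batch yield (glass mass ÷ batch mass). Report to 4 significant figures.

The working math carries full precision end to end; rounding to 4 significant digits applies to each intermediate as displayed — exactly one rounding lands on each reported result; all derived quantities (yield, ignition loss, six oxide percentages, glass mass, totals) are carried in exact precision from the batch weights on 634.7 g of glass, exactly as shown in the problem or the answer.
Loss on ignition, line by line:
  Li2CO3: 41.92 × 0.6023 = 25.25 g
  wollastonite: 52.14 × 0.003100 = 0.1616 g
  Mg3Si4O10(OH)2: 463.1 × 0.04990 = 23.11 g
  pearl ash: 47.66 × 0.3166 = 15.09 g
  MgCO3: 147.0 × 0.5183 = 76.19 g
  salt cake: 52.78 × 0.5701 = 30.09 g
Total LOI = 169.9 g
Glass = batch − LOI = 804.6 − 169.9 = 634.7 g

LOI loss = 169.9 g; glass = 634.7 g; yield = 78.89%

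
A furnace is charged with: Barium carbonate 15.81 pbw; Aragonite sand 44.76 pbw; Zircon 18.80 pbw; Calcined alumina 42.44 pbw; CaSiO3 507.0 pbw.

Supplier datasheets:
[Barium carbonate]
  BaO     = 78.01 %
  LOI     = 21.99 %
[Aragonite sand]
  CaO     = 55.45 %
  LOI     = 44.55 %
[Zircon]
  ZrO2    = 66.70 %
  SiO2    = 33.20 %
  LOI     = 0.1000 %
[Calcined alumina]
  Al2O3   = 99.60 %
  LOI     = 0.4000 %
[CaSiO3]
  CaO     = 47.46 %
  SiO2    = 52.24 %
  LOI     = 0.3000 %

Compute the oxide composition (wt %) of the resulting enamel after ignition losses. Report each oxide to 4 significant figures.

Each numeric step keeps exact precision in every operation; mid-chain values are displayed, with 4-significant-digit rounding, between the steps; every reported figure sees exactly one rounding — derived quantities are rebuilt from the weighed amounts per 603.7 pbw of glass in full float precision (ignition loss, totals, the five compositions, the yield, net glass mass), exactly as shown in the problem or the answer.
Delivered oxide masses:
  ZrO2: 18.80·0.6670 = 12.54 pbw
  CaO: 44.76·0.5545 + 507.0·0.4746 = 265.4 pbw
  Al2O3: 42.44·0.9960 = 42.27 pbw
  BaO: 15.81·0.7801 = 12.33 pbw
  SiO2: 18.80·0.3320 + 507.0·0.5224 = 271.1 pbw
LOI: 15.81·0.2199 + 44.76·0.4455 + 18.80·0.001000 + 42.44·0.004000 + 507.0·0.003000 = 25.13 pbw
Glass = total batch minus LOI = 628.8 − 25.13 = 603.7 pbw (consistent with Σ oxide mass)
percent by weight: oxide/glass ×100

Glass mass = 603.7 pbw (batch 628.8 − LOI 25.13).
Composition: ZrO2 2.077%, CaO 43.97%, Al2O3 7.002%, BaO 2.043%, SiO2 44.91%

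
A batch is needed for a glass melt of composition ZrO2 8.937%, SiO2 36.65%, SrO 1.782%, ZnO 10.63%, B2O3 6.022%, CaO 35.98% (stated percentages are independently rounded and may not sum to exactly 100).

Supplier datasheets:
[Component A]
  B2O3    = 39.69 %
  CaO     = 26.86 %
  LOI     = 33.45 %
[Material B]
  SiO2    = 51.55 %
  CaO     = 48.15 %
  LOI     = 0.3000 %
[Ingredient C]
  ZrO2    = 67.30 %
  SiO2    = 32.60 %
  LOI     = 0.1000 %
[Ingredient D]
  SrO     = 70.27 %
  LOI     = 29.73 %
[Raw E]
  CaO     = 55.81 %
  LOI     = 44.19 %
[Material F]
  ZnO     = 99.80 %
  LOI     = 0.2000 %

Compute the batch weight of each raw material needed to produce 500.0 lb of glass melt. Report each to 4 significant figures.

Every computation keeps full float precision end to end. Working values are displayed, rounded to four significant digits, on the page; a single rounding yields each reported value. All derived quantities are recomputed at full float precision (the yield, totals, net glass mass, six oxide percentages, ignition loss) starting from the weights for 500.0 lb of glass as given in question or answer.
Target oxide masses per 500.0 lb glass melt:
  ZrO2: 8.937% × 500.0 = 44.68 lb
  SiO2: 36.65% × 500.0 = 183.2 lb
  SrO: 1.782% × 500.0 = 8.910 lb
  ZnO: 10.63% × 500.0 = 53.15 lb
  B2O3: 6.022% × 500.0 = 30.11 lb
  CaO: 35.98% × 500.0 = 179.9 lb
Checking each oxide sum with the batch weights as given, versus the basis set out (target by target, the sums agree inside rounding margins):
  ZrO2: 66.40·0.6730 = 44.69 lb (target 44.68 lb)
  SiO2: 313.5·0.5155 + 66.40·0.3260 = 183.3 lb (target 183.2 lb)
  SrO: 12.68·0.7027 = 8.910 lb (target 8.910 lb)
  ZnO: 53.26·0.9980 = 53.15 lb (target 53.15 lb)
  B2O3: 75.86·0.3969 = 30.11 lb (target 30.11 lb)
  CaO: 75.86·0.2686 + 313.5·0.4815 + 15.37·0.5581 = 179.9 lb (target 179.9 lb)
Glass-mass bookkeeping: whole batch net of LOI = 500.0 lb (summing oxide targets gives 500.0 lb; with the basis standing at 500.0 lb — rounding explains the deltas).
Total batch = Σ batch = 537.1 lb; LOI removed, Σ of batch·LOI: 37.05 lb; glass ÷ batch gives a yield of 93.10%.

Batch per 500.0 lb glass melt:
  Component A: 75.86 lb
  Material B: 313.5 lb
  Ingredient C: 66.40 lb
  Ingredient D: 12.68 lb
  Raw E: 15.37 lb
  Material F: 53.26 lb
Total batch = 537.1 lb; LOI loss = 37.05 lb; yield = 93.10%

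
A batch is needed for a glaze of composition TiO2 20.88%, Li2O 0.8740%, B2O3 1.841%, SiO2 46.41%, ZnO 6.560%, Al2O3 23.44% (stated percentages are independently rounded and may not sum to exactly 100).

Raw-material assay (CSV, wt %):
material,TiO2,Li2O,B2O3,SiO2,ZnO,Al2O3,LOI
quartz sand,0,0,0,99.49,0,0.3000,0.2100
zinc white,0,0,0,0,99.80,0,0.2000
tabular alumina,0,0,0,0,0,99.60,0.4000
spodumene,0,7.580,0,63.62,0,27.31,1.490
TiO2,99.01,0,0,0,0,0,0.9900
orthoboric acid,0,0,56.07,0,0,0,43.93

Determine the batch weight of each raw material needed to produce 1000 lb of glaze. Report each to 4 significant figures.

Batch per 1000 lb glaze:
  quartz sand: 392.7 lb
  zinc white: 65.73 lb
  tabular alumina: 202.5 lb
  spodumene: 115.3 lb
  TiO2: 210.9 lb
  orthoboric acid: 32.83 lb
Total batch = 1020 lb; LOI loss = 19.99 lb; yield = 98.04%

Intermediates appear rounded to 4 significant digits on the page. The whole derivation keeps exact precision in all steps — every reported value takes a single rounding; the derived quantities, including ignition loss, glass mass, yield, the totals, six oxide percentages, are recomputed starting from the weights for 1000 lb of glass at exact precision, precisely as stated by the problem or the answer.
Target masses of each oxide per 1000 lb glaze:
  TiO2: 20.88% × 1000 = 208.8 lb
  Li2O: 0.8740% × 1000 = 8.740 lb
  B2O3: 1.841% × 1000 = 18.41 lb
  SiO2: 46.41% × 1000 = 464.1 lb
  ZnO: 6.560% × 1000 = 65.60 lb
  Al2O3: 23.44% × 1000 = 234.4 lb
A balance pass over the oxides, using the reported weights, per the basis as stated (each sum matches its target mass inside rounding margins):
  TiO2: 210.9·0.9901 = 208.8 lb (target 208.8 lb)
  Li2O: 115.3·0.07580 = 8.740 lb (target 8.740 lb)
  B2O3: 32.83·0.5607 = 18.41 lb (target 18.41 lb)
  SiO2: 392.7·0.9949 + 115.3·0.6362 = 464.1 lb (target 464.1 lb)
  ZnO: 65.73·0.9980 = 65.60 lb (target 65.60 lb)
  Al2O3: 392.7·0.003000 + 202.5·0.9960 + 115.3·0.2731 = 234.4 lb (target 234.4 lb)
Auditing the glass mass value: batch total minus LOI = 1000 lb (the targets, summed, come to 1000 lb; basis as stated: 1000 lb — differing by rounding only).
Batch total: Σ batch = 1020 lb; Σ batch·LOI gives LOI loss = 19.99 lb; glass ÷ batch gives a yield of 98.04%.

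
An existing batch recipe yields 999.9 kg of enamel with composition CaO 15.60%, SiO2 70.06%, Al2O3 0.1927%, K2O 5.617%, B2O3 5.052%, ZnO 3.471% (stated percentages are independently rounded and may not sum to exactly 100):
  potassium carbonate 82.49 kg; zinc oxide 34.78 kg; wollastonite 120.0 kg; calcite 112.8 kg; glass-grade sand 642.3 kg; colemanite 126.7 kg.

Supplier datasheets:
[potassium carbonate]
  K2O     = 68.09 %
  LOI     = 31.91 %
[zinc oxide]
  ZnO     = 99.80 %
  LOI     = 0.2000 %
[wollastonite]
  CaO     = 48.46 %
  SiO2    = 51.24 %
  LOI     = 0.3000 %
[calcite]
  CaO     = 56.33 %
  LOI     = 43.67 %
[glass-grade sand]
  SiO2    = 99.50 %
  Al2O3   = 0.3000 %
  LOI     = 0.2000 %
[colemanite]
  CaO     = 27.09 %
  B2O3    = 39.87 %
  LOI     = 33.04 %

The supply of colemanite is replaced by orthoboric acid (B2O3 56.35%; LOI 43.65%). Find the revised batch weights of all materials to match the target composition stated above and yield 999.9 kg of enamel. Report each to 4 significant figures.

Intermediates are displayed, rounded to four significant digits, in the working — each numeric step runs at full float precision from start to finish — each reported result undergoes a single rounding — all derived quantities, including the six compositions, the totals, ignition loss, glass mass, the yield, are rebuilt from the batch weights on 999.9 kg of glass in exact precision, exactly as printed in problem or answer.
Target oxide masses per 999.9 kg enamel:
  CaO: 15.60% × 999.9 = 156.0 kg
  SiO2: 70.06% × 999.9 = 700.5 kg
  Al2O3: 0.1927% × 999.9 = 1.927 kg
  K2O: 5.617% × 999.9 = 56.16 kg
  B2O3: 5.052% × 999.9 = 50.51 kg
  ZnO: 3.471% × 999.9 = 34.71 kg
Checking each oxide sum working from each reported weight, per the basis as stated (every target is met by its sum once rounding is allowed for):
  CaO: 120.0·0.4846 + 173.7·0.5633 = 156.0 kg (target 156.0 kg)
  SiO2: 120.0·0.5124 + 642.3·0.9950 = 700.6 kg (target 700.5 kg)
  Al2O3: 642.3·0.003000 = 1.927 kg (target 1.927 kg)
  K2O: 82.49·0.6809 = 56.17 kg (target 56.16 kg)
  B2O3: 89.64·0.5635 = 50.51 kg (target 50.51 kg)
  ZnO: 34.78·0.9980 = 34.71 kg (target 34.71 kg)
Auditing the glass mass value: Σ batch − LOI loss = 999.9 kg (oxide target masses add up to 999.8 kg; basis as stated: 999.9 kg — a pure rounding effect).
Total batch = Σ batch = 1143 kg; Σ batch·LOI gives LOI loss = 143.0 kg; yield, glass over the total, = 87.49%.

Revised batch per 999.9 kg enamel:
  potassium carbonate: 82.49 kg
  zinc oxide: 34.78 kg
  wollastonite: 120.0 kg
  calcite: 173.7 kg
  glass-grade sand: 642.3 kg
  orthoboric acid: 89.64 kg
Total batch = 1143 kg; LOI loss = 143.0 kg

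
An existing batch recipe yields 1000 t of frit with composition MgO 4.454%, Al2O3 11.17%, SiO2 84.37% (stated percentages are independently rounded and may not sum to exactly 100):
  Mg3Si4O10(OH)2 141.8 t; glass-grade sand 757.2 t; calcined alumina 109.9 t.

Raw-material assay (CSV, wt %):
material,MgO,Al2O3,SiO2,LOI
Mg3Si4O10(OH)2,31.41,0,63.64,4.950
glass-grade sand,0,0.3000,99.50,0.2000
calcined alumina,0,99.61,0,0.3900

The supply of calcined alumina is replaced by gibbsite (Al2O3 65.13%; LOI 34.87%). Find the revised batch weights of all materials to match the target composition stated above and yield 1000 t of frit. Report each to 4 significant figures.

In-progress results appear rounded to 4 significant figures in the printout. All internal work runs at exact precision in every operation; exactly one rounding goes into each reported value; all derived quantities are re-derived at full precision (yield, ignition loss, the three compositions, net glass mass, totals) from the batch weights for 1000 t of glass as written in the question or the answer.
Target masses of each oxide per 1000 t frit:
  MgO: 4.454% × 1000 = 44.54 t
  Al2O3: 11.17% × 1000 = 111.7 t
  SiO2: 84.37% × 1000 = 843.7 t
Per-oxide balance check with the batch weights as given, under the basis named above (sum by sum, the targets are met within answer rounding):
  MgO: 141.8·0.3141 = 44.54 t (target 44.54 t)
  Al2O3: 757.2·0.003000 + 168.0·0.6513 = 111.7 t (target 111.7 t)
  SiO2: 141.8·0.6364 + 757.2·0.9950 = 843.7 t (target 843.7 t)
Auditing the glass mass value: Σ batch − LOI loss = 999.9 t (the Σ of target masses is 999.9 t; stated basis 1000 t — deltas are rounding alone).
Batch grand total — Σ batch = 1067 t; the LOI term Σ batch·LOI equals 67.12 t; the yield ratio, glass ÷ batch: 93.71%.

Revised batch per 1000 t frit:
  Mg3Si4O10(OH)2: 141.8 t
  glass-grade sand: 757.2 t
  gibbsite: 168.0 t
Total batch = 1067 t; LOI loss = 67.12 t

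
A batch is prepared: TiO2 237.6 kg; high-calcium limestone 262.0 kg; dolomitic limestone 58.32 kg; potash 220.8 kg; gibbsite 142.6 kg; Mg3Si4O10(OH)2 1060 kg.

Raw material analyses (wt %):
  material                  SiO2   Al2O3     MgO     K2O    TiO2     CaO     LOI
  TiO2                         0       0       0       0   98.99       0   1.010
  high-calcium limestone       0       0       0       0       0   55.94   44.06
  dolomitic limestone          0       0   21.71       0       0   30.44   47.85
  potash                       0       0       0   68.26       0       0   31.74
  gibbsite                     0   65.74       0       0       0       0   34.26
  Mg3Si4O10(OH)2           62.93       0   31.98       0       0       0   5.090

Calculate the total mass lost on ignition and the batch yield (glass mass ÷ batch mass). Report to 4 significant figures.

LOI loss = 318.6 kg; glass = 1663 kg; yield = 83.92%

The intermediate values are displayed rounded to 4 significant digits across the worked steps. Each numeric step holds full precision through the solve; every reported figure receives exactly one rounding. The derived quantities (the six compositions, the yield, the totals, ignition loss, glass mass) are computed using the weight values on 1663 kg of glass in full float precision, as set out in problem or answer.
Per-material ignition loss:
  TiO2: 237.6 × 0.01010 = 2.400 kg
  high-calcium limestone: 262.0 × 0.4406 = 115.4 kg
  dolomitic limestone: 58.32 × 0.4785 = 27.91 kg
  potash: 220.8 × 0.3174 = 70.08 kg
  gibbsite: 142.6 × 0.3426 = 48.85 kg
  Mg3Si4O10(OH)2: 1060 × 0.05090 = 53.95 kg
Total LOI = 318.6 kg
Glass = batch − LOI = 1981 − 318.6 = 1663 kg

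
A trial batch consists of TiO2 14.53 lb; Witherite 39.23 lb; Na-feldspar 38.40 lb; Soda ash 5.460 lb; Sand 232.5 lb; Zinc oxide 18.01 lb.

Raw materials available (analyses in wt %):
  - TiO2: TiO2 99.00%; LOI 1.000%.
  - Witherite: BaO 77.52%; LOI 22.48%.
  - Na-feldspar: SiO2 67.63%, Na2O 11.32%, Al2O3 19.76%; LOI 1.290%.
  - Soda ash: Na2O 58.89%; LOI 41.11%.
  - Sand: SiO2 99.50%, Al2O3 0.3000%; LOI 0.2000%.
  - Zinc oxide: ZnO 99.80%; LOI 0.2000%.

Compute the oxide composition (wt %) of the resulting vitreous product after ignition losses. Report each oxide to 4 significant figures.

Intermediates are displayed (rounded to four significant digits) between the steps — the working math holds full precision from first step to last — exactly one rounding goes into each reported figure. All derived quantities are carried at full precision (the totals, yield, LOI, glass mass, six oxide percentages) starting from the weights at 335.9 lb of glass, as written in the problem or the answer.
Oxide-by-oxide delivered mass:
  SiO2: 38.40·0.6763 + 232.5·0.9950 = 257.3 lb
  Na2O: 38.40·0.1132 + 5.460·0.5889 = 7.562 lb
  ZnO: 18.01·0.9980 = 17.97 lb
  Al2O3: 38.40·0.1976 + 232.5·0.003000 = 8.285 lb
  TiO2: 14.53·0.9900 = 14.38 lb
  BaO: 39.23·0.7752 = 30.41 lb
LOI: 14.53·0.01000 + 39.23·0.2248 + 38.40·0.01290 + 5.460·0.4111 + 232.5·0.002000 + 18.01·0.002000 = 12.21 lb
The glass mass, total less LOI, = 348.1 − 12.21 = 335.9 lb (the oxide masses sum to this)
oxide / glass × 100 gives the wt %

Glass mass = 335.9 lb (batch 348.1 − LOI 12.21).
Composition: SiO2 76.60%, Na2O 2.251%, ZnO 5.351%, Al2O3 2.466%, TiO2 4.282%, BaO 9.053%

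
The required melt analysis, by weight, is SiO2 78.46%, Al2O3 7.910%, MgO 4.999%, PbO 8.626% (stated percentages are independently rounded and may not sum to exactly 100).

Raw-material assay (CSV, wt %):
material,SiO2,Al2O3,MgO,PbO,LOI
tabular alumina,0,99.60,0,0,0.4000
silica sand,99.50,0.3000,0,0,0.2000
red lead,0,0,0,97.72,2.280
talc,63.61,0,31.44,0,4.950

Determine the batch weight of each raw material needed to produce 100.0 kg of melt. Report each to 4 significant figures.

Batch per 100.0 kg melt:
  tabular alumina: 7.735 kg
  silica sand: 68.69 kg
  red lead: 8.827 kg
  talc: 15.90 kg
Total batch = 101.2 kg; LOI loss = 1.157 kg; yield = 98.86%

The working math carries exact precision all the way through; values along the way are displayed (rounded to four significant figures) as written; exactly one rounding is applied to each reported number — all derived quantities are carried at full float precision (net glass mass, LOI, totals, the yield, the four compositions) from the batch weights at 100.0 kg of glass as given in the question or the answer.
The oxide mass targets at 100.0 kg melt:
  SiO2: 78.46% × 100.0 = 78.46 kg
  Al2O3: 7.910% × 100.0 = 7.910 kg
  MgO: 4.999% × 100.0 = 4.999 kg
  PbO: 8.626% × 100.0 = 8.626 kg
Verifying the oxide balance working from each reported weight, under the basis named above (oxide sums agree with the targets once rounding is allowed for):
  SiO2: 68.69·0.9950 + 15.90·0.6361 = 78.46 kg (target 78.46 kg)
  Al2O3: 7.735·0.9960 + 68.69·0.003000 = 7.910 kg (target 7.910 kg)
  MgO: 15.90·0.3144 = 4.999 kg (target 4.999 kg)
  PbO: 8.827·0.9772 = 8.626 kg (target 8.626 kg)
Consistency of the glass mass: total charge less LOI = 100.0 kg (the Σ of target masses is 99.99 kg; against the stated basis, 100.0 kg — gaps are rounding artifacts).
Total batch = Σ batch = 101.2 kg; ignition loss, Σ(batch × LOI) = 1.157 kg; yield: glass divided by total = 98.86%.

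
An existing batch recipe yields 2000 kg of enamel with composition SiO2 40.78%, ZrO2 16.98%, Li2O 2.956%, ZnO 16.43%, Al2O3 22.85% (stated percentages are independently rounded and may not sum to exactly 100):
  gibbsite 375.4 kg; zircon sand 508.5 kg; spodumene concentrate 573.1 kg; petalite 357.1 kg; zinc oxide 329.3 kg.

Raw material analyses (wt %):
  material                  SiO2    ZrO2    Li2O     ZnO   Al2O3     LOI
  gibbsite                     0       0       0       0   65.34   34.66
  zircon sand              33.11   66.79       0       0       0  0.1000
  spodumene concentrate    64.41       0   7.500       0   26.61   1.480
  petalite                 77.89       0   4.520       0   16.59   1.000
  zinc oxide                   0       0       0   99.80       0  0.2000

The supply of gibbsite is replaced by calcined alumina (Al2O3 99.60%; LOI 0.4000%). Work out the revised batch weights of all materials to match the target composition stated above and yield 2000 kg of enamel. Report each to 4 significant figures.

Revised batch per 2000 kg enamel:
  calcined alumina: 246.3 kg
  zircon sand: 508.5 kg
  spodumene concentrate: 573.1 kg
  petalite: 357.1 kg
  zinc oxide: 329.3 kg
Total batch = 2014 kg; LOI loss = 14.21 kg

Each numeric step keeps full float precision through the solve. Mid-chain values are shown, with 4-significant-figure rounding, within the worked lines. Every reported number takes a single rounding; all derived quantities (net glass mass, yield, the totals, ignition loss, five oxide percentages) are rebuilt in full float precision using the weight values per 2000 kg of glass precisely as stated by the problem or the answer.
Oxide mass targets, per 2000 kg enamel:
  SiO2: 40.78% × 2000 = 815.6 kg
  ZrO2: 16.98% × 2000 = 339.6 kg
  Li2O: 2.956% × 2000 = 59.12 kg
  ZnO: 16.43% × 2000 = 328.6 kg
  Al2O3: 22.85% × 2000 = 457.0 kg
Sums-versus-targets review on the weights just shown, for the quoted basis mass (sums match the target masses inside rounding margins):
  SiO2: 508.5·0.3311 + 573.1·0.6441 + 357.1·0.7789 = 815.6 kg (target 815.6 kg)
  ZrO2: 508.5·0.6679 = 339.6 kg (target 339.6 kg)
  Li2O: 573.1·0.07500 + 357.1·0.04520 = 59.12 kg (target 59.12 kg)
  ZnO: 329.3·0.9980 = 328.6 kg (target 328.6 kg)
  Al2O3: 246.3·0.9960 + 573.1·0.2661 + 357.1·0.1659 = 457.1 kg (target 457.0 kg)
Mass balance on the glass: whole batch net of LOI = 2000 kg (summing oxide targets gives 2000 kg; basis as stated: 2000 kg — differing by rounding only).
Summing the batch: Σ batch = 2014 kg; Σ batch·LOI gives LOI loss = 14.21 kg; yield: glass divided by total = 99.29%.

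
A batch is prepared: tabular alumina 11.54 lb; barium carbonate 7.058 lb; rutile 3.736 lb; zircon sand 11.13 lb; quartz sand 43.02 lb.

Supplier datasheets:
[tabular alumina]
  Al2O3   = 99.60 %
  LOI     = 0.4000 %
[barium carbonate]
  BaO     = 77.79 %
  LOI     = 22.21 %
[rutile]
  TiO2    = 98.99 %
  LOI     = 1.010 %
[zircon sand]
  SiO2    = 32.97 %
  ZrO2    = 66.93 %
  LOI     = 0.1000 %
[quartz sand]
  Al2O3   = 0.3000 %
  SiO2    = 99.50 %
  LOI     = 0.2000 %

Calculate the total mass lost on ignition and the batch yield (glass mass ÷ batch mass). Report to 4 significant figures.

All internal work maintains full float precision from start to finish. Intermediates appear rounded to four significant digits across the worked steps — exactly one rounding lands on every reported value — derived quantities are re-derived at exact precision (ignition loss, net glass mass, totals, five oxide percentages, the yield) from the weighed amounts on 74.74 lb of glass as they appear in the question or the answer.
LOI of each material in turn:
  tabular alumina: 11.54 × 0.004000 = 0.04616 lb
  barium carbonate: 7.058 × 0.2221 = 1.568 lb
  rutile: 3.736 × 0.01010 = 0.03773 lb
  zircon sand: 11.13 × 0.001000 = 0.01113 lb
  quartz sand: 43.02 × 0.002000 = 0.08604 lb
Total LOI = 1.749 lb
Glass = batch − LOI = 76.48 − 1.749 = 74.74 lb

LOI loss = 1.749 lb; glass = 74.74 lb; yield = 97.71%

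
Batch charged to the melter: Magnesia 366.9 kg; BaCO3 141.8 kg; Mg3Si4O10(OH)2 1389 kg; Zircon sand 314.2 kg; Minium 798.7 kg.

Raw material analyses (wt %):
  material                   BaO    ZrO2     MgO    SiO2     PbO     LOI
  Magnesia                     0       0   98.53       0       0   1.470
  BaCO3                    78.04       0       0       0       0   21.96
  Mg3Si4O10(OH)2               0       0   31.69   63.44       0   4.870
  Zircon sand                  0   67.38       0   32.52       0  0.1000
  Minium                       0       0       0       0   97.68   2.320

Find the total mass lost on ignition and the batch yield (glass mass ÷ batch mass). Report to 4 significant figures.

The intermediate values are printed rounded off to 4 significant digits alongside each step; every computation maintains full precision at each step; each reported result is rounded only once — all derived quantities are recomputed from the weighed amounts per 2888 kg of glass in full precision (glass mass, LOI, totals, the yield, five oxide percentages), as written in either problem or answer.
LOI of each material in turn:
  Magnesia: 366.9 × 0.01470 = 5.393 kg
  BaCO3: 141.8 × 0.2196 = 31.14 kg
  Mg3Si4O10(OH)2: 1389 × 0.04870 = 67.64 kg
  Zircon sand: 314.2 × 0.001000 = 0.3142 kg
  Minium: 798.7 × 0.02320 = 18.53 kg
Total LOI = 123.0 kg
Glass = batch − LOI = 3011 − 123.0 = 2888 kg

LOI loss = 123.0 kg; glass = 2888 kg; yield = 95.91%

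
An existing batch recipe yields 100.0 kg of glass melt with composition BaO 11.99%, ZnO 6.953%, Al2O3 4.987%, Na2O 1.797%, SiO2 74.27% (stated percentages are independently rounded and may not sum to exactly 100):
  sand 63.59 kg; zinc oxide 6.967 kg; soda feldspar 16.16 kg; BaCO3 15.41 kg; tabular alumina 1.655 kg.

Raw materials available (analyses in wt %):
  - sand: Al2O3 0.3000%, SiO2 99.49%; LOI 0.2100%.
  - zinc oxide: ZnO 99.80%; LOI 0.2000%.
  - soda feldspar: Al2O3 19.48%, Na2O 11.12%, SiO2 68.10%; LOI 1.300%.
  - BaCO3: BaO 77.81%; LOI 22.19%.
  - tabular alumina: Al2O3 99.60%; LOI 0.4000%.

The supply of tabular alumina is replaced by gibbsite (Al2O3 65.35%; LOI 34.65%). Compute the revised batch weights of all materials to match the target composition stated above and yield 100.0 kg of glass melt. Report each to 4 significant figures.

Revised batch per 100.0 kg glass melt:
  sand: 63.59 kg
  zinc oxide: 6.967 kg
  soda feldspar: 16.16 kg
  BaCO3: 15.41 kg
  gibbsite: 2.522 kg
Total batch = 104.6 kg; LOI loss = 4.651 kg

Every computation maintains full precision from first step to last — mid-chain values are shown rounded to four significant figures across the worked steps — every reported number carries a single rounding. Derived quantities, including the totals, five oxide percentages, the yield, ignition loss, net glass mass, are computed from the batch weights per 100.0 kg of glass in exact precision, exactly as printed in the question or the answer.
Per-oxide target masses for 100.0 kg glass melt:
  BaO: 11.99% × 100.0 = 11.99 kg
  ZnO: 6.953% × 100.0 = 6.953 kg
  Al2O3: 4.987% × 100.0 = 4.987 kg
  Na2O: 1.797% × 100.0 = 1.797 kg
  SiO2: 74.27% × 100.0 = 74.27 kg
Mass-balance tally per oxide using the reported weights, on the stated basis (each sum matches its target mass exact up to rounding of places):
  BaO: 15.41·0.7781 = 11.99 kg (target 11.99 kg)
  ZnO: 6.967·0.9980 = 6.953 kg (target 6.953 kg)
  Al2O3: 63.59·0.003000 + 16.16·0.1948 + 2.522·0.6535 = 4.987 kg (target 4.987 kg)
  Na2O: 16.16·0.1112 = 1.797 kg (target 1.797 kg)
  SiO2: 63.59·0.9949 + 16.16·0.6810 = 74.27 kg (target 74.27 kg)
Glass-mass sanity pass: batch Σ − ignition loss = 100.0 kg (oxide target masses add up to 100.0 kg; stated basis 100.0 kg — a pure rounding effect).
Whole-batch sum: Σ batch = 104.6 kg; loss to ignition Σ batch·LOI = 4.651 kg; yield, glass over the total, = 95.56%.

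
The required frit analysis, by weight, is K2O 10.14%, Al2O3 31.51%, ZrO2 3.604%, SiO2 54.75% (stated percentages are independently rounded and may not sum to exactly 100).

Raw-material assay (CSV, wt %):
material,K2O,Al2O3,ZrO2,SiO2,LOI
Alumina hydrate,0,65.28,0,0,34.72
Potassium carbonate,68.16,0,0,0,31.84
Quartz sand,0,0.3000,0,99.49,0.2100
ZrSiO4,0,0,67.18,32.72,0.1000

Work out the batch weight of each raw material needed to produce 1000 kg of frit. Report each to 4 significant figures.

All internal work holds full float precision end to end — in-progress results are shown, with 4-significant-digit rounding, across the worked steps. Exactly one rounding lands on every reported result; the derived quantities are computed at full float precision (four oxide percentages, net glass mass, ignition loss, the totals, the yield) from the weighed amounts at 1000 kg of glass, as given in question or answer.
Oxide mass targets, per 1000 kg frit:
  K2O: 10.14% × 1000 = 101.4 kg
  Al2O3: 31.51% × 1000 = 315.1 kg
  ZrO2: 3.604% × 1000 = 36.04 kg
  SiO2: 54.75% × 1000 = 547.5 kg
Sums-versus-targets review using the reported weights, per the basis as stated (oxide sums agree with the targets up to rounding of the answer):
  K2O: 148.8·0.6816 = 101.4 kg (target 101.4 kg)
  Al2O3: 480.2·0.6528 + 532.7·0.003000 = 315.1 kg (target 315.1 kg)
  ZrO2: 53.65·0.6718 = 36.04 kg (target 36.04 kg)
  SiO2: 532.7·0.9949 + 53.65·0.3272 = 547.5 kg (target 547.5 kg)
Auditing the glass mass value: total batch − LOI = 1000 kg (the Σ of target masses is 1000 kg; versus the stated basis of 1000 kg — any gap is answer rounding).
Summing the batch: Σ batch = 1215 kg; Σ batch·LOI gives LOI loss = 215.3 kg; the yield ratio, glass ÷ batch: 82.29%.

Batch per 1000 kg frit:
  Alumina hydrate: 480.2 kg
  Potassium carbonate: 148.8 kg
  Quartz sand: 532.7 kg
  ZrSiO4: 53.65 kg
Total batch = 1215 kg; LOI loss = 215.3 kg; yield = 82.29%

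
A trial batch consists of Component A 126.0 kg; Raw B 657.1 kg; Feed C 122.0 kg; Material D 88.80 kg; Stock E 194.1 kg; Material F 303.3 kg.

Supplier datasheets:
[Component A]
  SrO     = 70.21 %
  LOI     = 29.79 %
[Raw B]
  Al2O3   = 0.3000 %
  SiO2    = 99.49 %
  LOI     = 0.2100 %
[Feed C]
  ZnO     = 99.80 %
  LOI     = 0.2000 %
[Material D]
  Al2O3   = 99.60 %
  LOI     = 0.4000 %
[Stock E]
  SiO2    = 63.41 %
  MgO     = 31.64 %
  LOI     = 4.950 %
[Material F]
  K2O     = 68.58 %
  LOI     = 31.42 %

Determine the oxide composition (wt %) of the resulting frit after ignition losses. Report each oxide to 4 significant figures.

Working values are printed, with 4-significant-figure rounding, alongside each step; all arithmetic runs at full float precision through the solve — every reported value is rounded only once. Derived quantities are re-derived starting from the weights at 1347 kg of glass in exact precision (ignition loss, the six compositions, yield, net glass mass, totals) as given in problem or answer.
Oxide-by-oxide delivered mass:
  Al2O3: 657.1·0.003000 + 88.80·0.9960 = 90.42 kg
  K2O: 303.3·0.6858 = 208.0 kg
  SrO: 126.0·0.7021 = 88.46 kg
  SiO2: 657.1·0.9949 + 194.1·0.6341 = 776.8 kg
  ZnO: 122.0·0.9980 = 121.8 kg
  MgO: 194.1·0.3164 = 61.41 kg
LOI: 126.0·0.2979 + 657.1·0.002100 + 122.0·0.002000 + 88.80·0.004000 + 194.1·0.04950 + 303.3·0.3142 = 144.4 kg
Glass mass = batch − LOI = 1491 − 144.4 = 1347 kg (equal to the oxide-mass sum)
wt %: oxide over glass, times 100

Glass mass = 1347 kg (batch 1491 − LOI 144.4).
Composition: Al2O3 6.713%, K2O 15.44%, SrO 6.568%, SiO2 57.68%, ZnO 9.040%, MgO 4.560%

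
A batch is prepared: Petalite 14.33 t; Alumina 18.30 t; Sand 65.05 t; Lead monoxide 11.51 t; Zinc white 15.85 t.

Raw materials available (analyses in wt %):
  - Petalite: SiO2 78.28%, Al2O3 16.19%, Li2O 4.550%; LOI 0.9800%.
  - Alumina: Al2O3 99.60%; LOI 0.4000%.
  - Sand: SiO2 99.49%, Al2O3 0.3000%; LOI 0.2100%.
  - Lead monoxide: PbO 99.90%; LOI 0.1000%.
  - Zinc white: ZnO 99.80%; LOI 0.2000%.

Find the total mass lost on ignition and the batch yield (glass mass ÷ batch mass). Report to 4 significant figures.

LOI loss = 0.3934 t; glass = 124.6 t; yield = 99.69%

Intermediates are displayed rounded to four significant figures as written. All internal work maintains full precision at every stage; every reported number is rounded once only. The derived quantities (yield, LOI, glass mass, the totals, five oxide percentages) are rebuilt at exact precision from the weighed amounts at 124.6 t of glass, precisely as stated by question or answer.
Loss on ignition, line by line:
  Petalite: 14.33 × 0.009800 = 0.1404 t
  Alumina: 18.30 × 0.004000 = 0.07320 t
  Sand: 65.05 × 0.002100 = 0.1366 t
  Lead monoxide: 11.51 × 0.001000 = 0.01151 t
  Zinc white: 15.85 × 0.002000 = 0.03170 t
Total LOI = 0.3934 t
Glass = batch − LOI = 125.0 − 0.3934 = 124.6 t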